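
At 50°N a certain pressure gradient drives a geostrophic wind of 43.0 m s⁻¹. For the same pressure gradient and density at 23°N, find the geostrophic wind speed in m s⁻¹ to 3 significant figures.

With the same pressure gradient and density, V_g ∝ 1/f ∝ 1/sin φ.
V₂ = V₁ · sin φ₁ / sin φ₂ = 43.0 × sin 50° / sin 23°
V₂ = 43.0 × 0.7660/0.3907 = 84.3 m s⁻¹

84.3 m s⁻¹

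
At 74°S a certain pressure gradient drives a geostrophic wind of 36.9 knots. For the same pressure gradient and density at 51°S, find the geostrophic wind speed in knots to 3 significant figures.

45.6 knots

With the same pressure gradient and density, V_g ∝ 1/f ∝ 1/sin φ.
V₂ = V₁ · sin φ₁ / sin φ₂ = 36.9 × sin 74° / sin 51°
V₂ = 36.9 × 0.9613/0.7771 = 45.6 knots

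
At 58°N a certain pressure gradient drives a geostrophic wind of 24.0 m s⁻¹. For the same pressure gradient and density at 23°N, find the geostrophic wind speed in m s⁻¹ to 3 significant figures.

52.1 m s⁻¹

With the same pressure gradient and density, V_g ∝ 1/f ∝ 1/sin φ.
V₂ = V₁ · sin φ₁ / sin φ₂ = 24.0 × sin 58° / sin 23°
V₂ = 24.0 × 0.8480/0.3907 = 52.1 m s⁻¹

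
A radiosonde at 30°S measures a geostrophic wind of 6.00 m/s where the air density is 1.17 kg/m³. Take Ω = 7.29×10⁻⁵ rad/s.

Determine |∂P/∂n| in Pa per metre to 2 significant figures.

Coriolis parameter at 30°S:
f = 2Ω sin φ = 2 × 7.29×10⁻⁵ × sin 30° = 7.29×10⁻⁵ s⁻¹
Geostrophic balance rearranged: |∂P/∂n| = f ρ V_g
|∂P/∂n| = 7.29×10⁻⁵ × 1.17 × 6.00 = 5.12×10⁻⁴ Pa/m

5.1×10⁻⁴ Pa/m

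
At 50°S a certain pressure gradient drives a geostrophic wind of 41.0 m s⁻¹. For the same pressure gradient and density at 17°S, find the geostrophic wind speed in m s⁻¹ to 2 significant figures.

With the same pressure gradient and density, V_g ∝ 1/f ∝ 1/sin φ.
V₂ = V₁ · sin φ₁ / sin φ₂ = 41.0 × sin 50° / sin 17°
V₂ = 41.0 × 0.7660/0.2924 = 110 m s⁻¹

110 m s⁻¹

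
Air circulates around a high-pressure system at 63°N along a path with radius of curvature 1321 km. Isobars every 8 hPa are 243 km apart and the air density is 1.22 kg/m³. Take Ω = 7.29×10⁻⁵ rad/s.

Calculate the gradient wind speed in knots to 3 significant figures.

Coriolis parameter at 63°N:
f = 2Ω sin φ = 2 × 7.29×10⁻⁵ × sin 63° = 1.30×10⁻⁴ s⁻¹
Pressure gradient: |∂P/∂n| = 800 Pa / 243000 m = 3.29×10⁻³ Pa/m
Geostrophic speed: V_g = |∂P/∂n|/(fρ) = 3.29×10⁻³/(1.30×10⁻⁴ × 1.22) = 20.8 m/s
Around a high, pressure-gradient force acts outward with centrifugal, so Coriolis balances both:
fV = (1/ρ)|∂P/∂n| + V²/R  →  V² − fR·V + fR·V_g = 0
With fR = 1.30×10⁻⁴ × 1321×10³ m = 172 m/s:
V = [fR − √((fR)² − 4 fR V_g)]/2 = [172 − √(172² − 4×172×20.8)]/2 = 24.2 m/s
Supergeostrophic (V > V_g = 20.8 m/s), as expected around a high.
Converting: 24.2 m/s × 1.944 = 47.0 knots

47.0 knots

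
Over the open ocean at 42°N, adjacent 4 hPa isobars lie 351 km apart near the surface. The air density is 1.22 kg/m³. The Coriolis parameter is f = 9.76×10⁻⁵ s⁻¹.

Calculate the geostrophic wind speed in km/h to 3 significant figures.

Pressure gradient: |∂P/∂n| = 400 Pa / 351000 m = 1.14×10⁻³ Pa/m
Geostrophic balance (pressure-gradient force = Coriolis force):
V_g = (1/(fρ)) |∂P/∂n| = 1.14×10⁻³ / (9.76×10⁻⁵ × 1.22) = 9.57 m/s
Converting: 9.57 m/s × 3.6 = 34.5 km/h

34.5 km/h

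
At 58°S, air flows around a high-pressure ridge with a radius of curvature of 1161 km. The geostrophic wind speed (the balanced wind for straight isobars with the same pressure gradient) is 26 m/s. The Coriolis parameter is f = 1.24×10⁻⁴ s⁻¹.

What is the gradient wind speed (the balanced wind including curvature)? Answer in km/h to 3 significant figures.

Around a high, pressure-gradient force acts outward with centrifugal, so Coriolis balances both:
fV = (1/ρ)|∂P/∂n| + V²/R  →  V² − fR·V + fR·V_g = 0
With fR = 1.24×10⁻⁴ × 1161×10³ m = 144 m/s:
V = [fR − √((fR)² − 4 fR V_g)]/2 = [144 − √(144² − 4×144×26)]/2 = 34.1 m/s
Supergeostrophic (V > V_g = 26 m/s), as expected around a high.
Converting: 34.1 m/s × 3.6 = 123 km/h

123 km/h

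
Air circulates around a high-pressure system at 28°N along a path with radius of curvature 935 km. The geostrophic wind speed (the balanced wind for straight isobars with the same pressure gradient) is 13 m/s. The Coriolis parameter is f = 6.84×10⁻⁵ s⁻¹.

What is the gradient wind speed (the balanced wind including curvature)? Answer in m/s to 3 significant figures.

18.2 m/s

Around a high, pressure-gradient force acts outward with centrifugal, so Coriolis balances both:
fV = (1/ρ)|∂P/∂n| + V²/R  →  V² − fR·V + fR·V_g = 0
With fR = 6.84×10⁻⁵ × 935×10³ m = 64.0 m/s:
V = [fR − √((fR)² − 4 fR V_g)]/2 = [64.0 − √(64.0² − 4×64.0×13)]/2 = 18.2 m/s
Supergeostrophic (V > V_g = 13 m/s), as expected around a high.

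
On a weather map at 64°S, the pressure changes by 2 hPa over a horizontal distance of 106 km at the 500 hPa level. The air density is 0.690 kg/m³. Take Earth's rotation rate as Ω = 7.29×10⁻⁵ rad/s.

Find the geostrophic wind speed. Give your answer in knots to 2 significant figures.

Coriolis parameter at 64°S:
f = 2Ω sin φ = 2 × 7.29×10⁻⁵ × sin 64° = 1.31×10⁻⁴ s⁻¹
Pressure gradient: |∂P/∂n| = 200 Pa / 106000 m = 1.89×10⁻³ Pa/m
Geostrophic balance (pressure-gradient force = Coriolis force):
V_g = (1/(fρ)) |∂P/∂n| = 1.89×10⁻³ / (1.31×10⁻⁴ × 0.690) = 20.9 m/s
Converting: 20.9 m/s × 1.944 = 41 knots

41 knots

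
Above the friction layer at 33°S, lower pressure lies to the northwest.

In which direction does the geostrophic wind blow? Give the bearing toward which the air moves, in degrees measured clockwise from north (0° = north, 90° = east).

The pressure-gradient force points toward the northwest (bearing 315°).
Geostrophic balance: in the Southern Hemisphere the Coriolis force deflects motion to the left, so the geostrophic wind blows 90° to the left of the pressure-gradient force (low pressure on the right).
Rotating 315° by 90° counterclockwise gives 225° — the wind blows toward the southwest.

225°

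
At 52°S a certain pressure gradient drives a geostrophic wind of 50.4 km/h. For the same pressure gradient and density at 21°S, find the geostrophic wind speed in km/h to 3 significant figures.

111 km/h

With the same pressure gradient and density, V_g ∝ 1/f ∝ 1/sin φ.
V₂ = V₁ · sin φ₁ / sin φ₂ = 50.4 × sin 52° / sin 21°
V₂ = 50.4 × 0.7880/0.3584 = 111 km/h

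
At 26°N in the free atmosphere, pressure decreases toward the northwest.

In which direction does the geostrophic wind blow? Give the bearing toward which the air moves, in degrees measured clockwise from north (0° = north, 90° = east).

045°

The pressure-gradient force points toward the northwest (bearing 315°).
Geostrophic balance: in the Northern Hemisphere the Coriolis force deflects motion to the right, so the geostrophic wind blows 90° to the right of the pressure-gradient force (low pressure on the left).
Rotating 315° by 90° clockwise gives 045° — the wind blows toward the northeast.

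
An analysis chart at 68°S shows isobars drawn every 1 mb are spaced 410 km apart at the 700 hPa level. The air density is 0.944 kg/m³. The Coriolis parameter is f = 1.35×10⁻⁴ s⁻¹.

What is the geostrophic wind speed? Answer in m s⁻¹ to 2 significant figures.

Pressure gradient: |∂P/∂n| = 100 Pa / 410000 m = 2.44×10⁻⁴ Pa/m
Geostrophic balance (pressure-gradient force = Coriolis force):
V_g = (1/(fρ)) |∂P/∂n| = 2.44×10⁻⁴ / (1.35×10⁻⁴ × 0.944) = 1.91 m/s

1.9 m s⁻¹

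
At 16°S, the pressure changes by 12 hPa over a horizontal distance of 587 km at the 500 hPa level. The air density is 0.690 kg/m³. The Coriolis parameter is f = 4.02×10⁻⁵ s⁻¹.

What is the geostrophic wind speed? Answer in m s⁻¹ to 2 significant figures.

Pressure gradient: |∂P/∂n| = 1200 Pa / 587000 m = 2.04×10⁻³ Pa/m
Geostrophic balance (pressure-gradient force = Coriolis force):
V_g = (1/(fρ)) |∂P/∂n| = 2.04×10⁻³ / (4.02×10⁻⁵ × 0.690) = 73.7 m/s

74 m s⁻¹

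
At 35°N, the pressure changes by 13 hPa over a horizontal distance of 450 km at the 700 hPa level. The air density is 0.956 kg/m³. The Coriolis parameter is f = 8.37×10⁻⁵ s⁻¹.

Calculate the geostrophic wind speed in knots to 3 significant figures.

Pressure gradient: |∂P/∂n| = 1300 Pa / 450000 m = 2.89×10⁻³ Pa/m
Geostrophic balance (pressure-gradient force = Coriolis force):
V_g = (1/(fρ)) |∂P/∂n| = 2.89×10⁻³ / (8.37×10⁻⁵ × 0.956) = 36.1 m/s
Converting: 36.1 m/s × 1.944 = 70.2 knots

70.2 knots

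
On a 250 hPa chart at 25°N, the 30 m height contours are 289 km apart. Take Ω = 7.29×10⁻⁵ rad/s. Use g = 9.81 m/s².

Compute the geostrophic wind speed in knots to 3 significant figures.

Coriolis parameter at 25°N:
f = 2Ω sin φ = 2 × 7.29×10⁻⁵ × sin 25° = 6.16×10⁻⁵ s⁻¹
Height gradient: |∂Z/∂n| = 30 m / 289000 m = 1.04×10⁻⁴
On a pressure surface, geostrophic balance gives V_g = (g/f)|∂Z/∂n|:
V_g = 9.81 × 1.04×10⁻⁴ / 6.16×10⁻⁵ = 16.5 m/s
Converting: 16.5 m/s × 1.944 = 32.1 knots

32.1 knots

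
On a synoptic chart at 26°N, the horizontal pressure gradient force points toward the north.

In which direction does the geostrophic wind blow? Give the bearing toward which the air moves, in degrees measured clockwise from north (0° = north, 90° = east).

090°

The pressure-gradient force points toward the north (bearing 000°).
Geostrophic balance: in the Northern Hemisphere the Coriolis force deflects motion to the right, so the geostrophic wind blows 90° to the right of the pressure-gradient force (low pressure on the left).
Rotating 000° by 90° clockwise gives 090° — the wind blows toward the east.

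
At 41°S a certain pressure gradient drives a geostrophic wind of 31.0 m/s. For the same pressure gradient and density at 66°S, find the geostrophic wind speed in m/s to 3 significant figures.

With the same pressure gradient and density, V_g ∝ 1/f ∝ 1/sin φ.
V₂ = V₁ · sin φ₁ / sin φ₂ = 31.0 × sin 41° / sin 66°
V₂ = 31.0 × 0.6561/0.9135 = 22.3 m/s

22.3 m/s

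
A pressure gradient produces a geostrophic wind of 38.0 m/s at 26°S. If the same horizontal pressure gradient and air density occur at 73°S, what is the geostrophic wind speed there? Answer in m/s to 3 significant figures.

With the same pressure gradient and density, V_g ∝ 1/f ∝ 1/sin φ.
V₂ = V₁ · sin φ₁ / sin φ₂ = 38.0 × sin 26° / sin 73°
V₂ = 38.0 × 0.4384/0.9563 = 17.4 m/s

17.4 m/s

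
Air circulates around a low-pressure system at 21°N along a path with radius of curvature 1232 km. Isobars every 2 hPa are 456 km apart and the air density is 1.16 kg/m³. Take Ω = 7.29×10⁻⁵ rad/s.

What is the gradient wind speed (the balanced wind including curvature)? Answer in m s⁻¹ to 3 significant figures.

6.57 m s⁻¹

Coriolis parameter at 21°N:
f = 2Ω sin φ = 2 × 7.29×10⁻⁵ × sin 21° = 5.23×10⁻⁵ s⁻¹
Pressure gradient: |∂P/∂n| = 200 Pa / 456000 m = 4.39×10⁻⁴ Pa/m
Geostrophic speed: V_g = |∂P/∂n|/(fρ) = 4.39×10⁻⁴/(5.23×10⁻⁵ × 1.16) = 7.24 m/s
Around a low, centrifugal force acts outward with Coriolis, so pressure-gradient force balances both:
(1/ρ)|∂P/∂n| = fV + V²/R  →  V² + fR·V − fR·V_g = 0
With fR = 5.23×10⁻⁵ × 1232×10³ m = 64.4 m/s:
V = [−fR + √((fR)² + 4 fR V_g)]/2 = [−64.4 + √(64.4² + 4×64.4×7.24)]/2 = 6.57 m/s
Subgeostrophic (V < V_g = 7.24 m/s), as expected around a low.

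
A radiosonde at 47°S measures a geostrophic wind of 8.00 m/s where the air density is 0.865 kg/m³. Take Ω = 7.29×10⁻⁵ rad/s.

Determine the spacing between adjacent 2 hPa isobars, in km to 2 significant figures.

Coriolis parameter at 47°S:
f = 2Ω sin φ = 2 × 7.29×10⁻⁵ × sin 47° = 1.07×10⁻⁴ s⁻¹
Geostrophic balance rearranged: |∂P/∂n| = f ρ V_g
|∂P/∂n| = 1.07×10⁻⁴ × 0.865 × 8.00 = 7.38×10⁻⁴ Pa/m
Isobar spacing: Δn = ΔP/|∂P/∂n| = 200 Pa / 7.38×10⁻⁴ Pa/m = 271043 m ≈ 270 km

270 km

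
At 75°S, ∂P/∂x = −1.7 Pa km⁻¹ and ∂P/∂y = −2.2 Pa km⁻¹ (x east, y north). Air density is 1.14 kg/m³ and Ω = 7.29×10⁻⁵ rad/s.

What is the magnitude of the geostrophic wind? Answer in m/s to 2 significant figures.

Coriolis parameter at 75°S:
f = 2Ω sin φ = 2 × 7.29×10⁻⁵ × sin 75° = 1.41×10⁻⁴ s⁻¹
In the Southern Hemisphere f is negative: f = −1.41×10⁻⁴ s⁻¹.
Component geostrophic relations (x east, y north):
u_g = −(1/(fρ)) ∂P/∂y,  v_g = (1/(fρ)) ∂P/∂x
u_g = −(−2.2×10⁻³)/(−1.41×10⁻⁴ × 1.14) = −13.7 m/s;  v_g = (−1.7×10⁻³)/(−1.41×10⁻⁴ × 1.14) = 10.6 m/s
|V_g| = √(u_g² + v_g²) = 17.3 m/s

17 m/s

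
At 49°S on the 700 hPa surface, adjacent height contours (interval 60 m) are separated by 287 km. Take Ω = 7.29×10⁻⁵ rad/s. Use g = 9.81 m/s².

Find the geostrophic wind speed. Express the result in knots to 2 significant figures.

36 knots

Coriolis parameter at 49°S:
f = 2Ω sin φ = 2 × 7.29×10⁻⁵ × sin 49° = 1.10×10⁻⁴ s⁻¹
Height gradient: |∂Z/∂n| = 60 m / 287000 m = 2.09×10⁻⁴
On a pressure surface, geostrophic balance gives V_g = (g/f)|∂Z/∂n|:
V_g = 9.81 × 2.09×10⁻⁴ / 1.10×10⁻⁴ = 18.6 m/s
Converting: 18.6 m/s × 1.944 = 36 knots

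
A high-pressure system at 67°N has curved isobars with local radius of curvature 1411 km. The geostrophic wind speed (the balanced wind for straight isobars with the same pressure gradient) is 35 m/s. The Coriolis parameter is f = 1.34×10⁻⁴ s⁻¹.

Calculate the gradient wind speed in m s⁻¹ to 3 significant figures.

Around a high, pressure-gradient force acts outward with centrifugal, so Coriolis balances both:
fV = (1/ρ)|∂P/∂n| + V²/R  →  V² − fR·V + fR·V_g = 0
With fR = 1.34×10⁻⁴ × 1411×10³ m = 189 m/s:
V = [fR − √((fR)² − 4 fR V_g)]/2 = [189 − √(189² − 4×189×35)]/2 = 46.4 m/s
Supergeostrophic (V > V_g = 35 m/s), as expected around a high.

46.4 m s⁻¹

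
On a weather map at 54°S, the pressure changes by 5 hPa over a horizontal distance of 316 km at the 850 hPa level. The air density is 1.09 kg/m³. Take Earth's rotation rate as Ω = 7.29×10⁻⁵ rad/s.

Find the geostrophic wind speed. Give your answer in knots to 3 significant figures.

Coriolis parameter at 54°S:
f = 2Ω sin φ = 2 × 7.29×10⁻⁵ × sin 54° = 1.18×10⁻⁴ s⁻¹
Pressure gradient: |∂P/∂n| = 500 Pa / 316000 m = 1.58×10⁻³ Pa/m
Geostrophic balance (pressure-gradient force = Coriolis force):
V_g = (1/(fρ)) |∂P/∂n| = 1.58×10⁻³ / (1.18×10⁻⁴ × 1.09) = 12.3 m/s
Converting: 12.3 m/s × 1.944 = 23.9 knots

23.9 knots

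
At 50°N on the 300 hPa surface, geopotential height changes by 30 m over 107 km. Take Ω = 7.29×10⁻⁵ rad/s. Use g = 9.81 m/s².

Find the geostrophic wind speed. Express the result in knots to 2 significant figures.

Coriolis parameter at 50°N:
f = 2Ω sin φ = 2 × 7.29×10⁻⁵ × sin 50° = 1.12×10⁻⁴ s⁻¹
Height gradient: |∂Z/∂n| = 30 m / 107000 m = 2.80×10⁻⁴
On a pressure surface, geostrophic balance gives V_g = (g/f)|∂Z/∂n|:
V_g = 9.81 × 2.80×10⁻⁴ / 1.12×10⁻⁴ = 24.6 m/s
Converting: 24.6 m/s × 1.944 = 48 knots

48 knots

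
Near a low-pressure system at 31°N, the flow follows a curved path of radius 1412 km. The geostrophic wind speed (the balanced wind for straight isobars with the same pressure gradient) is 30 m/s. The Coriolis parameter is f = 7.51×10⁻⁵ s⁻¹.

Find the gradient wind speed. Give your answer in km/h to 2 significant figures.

88 km/h

Around a low, centrifugal force acts outward with Coriolis, so pressure-gradient force balances both:
(1/ρ)|∂P/∂n| = fV + V²/R  →  V² + fR·V − fR·V_g = 0
With fR = 7.51×10⁻⁵ × 1412×10³ m = 106 m/s:
V = [−fR + √((fR)² + 4 fR V_g)]/2 = [−106 + √(106² + 4×106×30)]/2 = 24.4 m/s
Subgeostrophic (V < V_g = 30 m/s), as expected around a low.
Converting: 24.4 m/s × 3.6 = 88 km/h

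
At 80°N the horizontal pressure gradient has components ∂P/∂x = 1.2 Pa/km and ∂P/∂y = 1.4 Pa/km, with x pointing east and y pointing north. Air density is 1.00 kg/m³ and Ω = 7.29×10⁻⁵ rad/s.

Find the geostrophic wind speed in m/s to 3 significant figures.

12.8 m/s

Coriolis parameter at 80°N:
f = 2Ω sin φ = 2 × 7.29×10⁻⁵ × sin 80° = 1.44×10⁻⁴ s⁻¹
Component geostrophic relations (x east, y north):
u_g = −(1/(fρ)) ∂P/∂y,  v_g = (1/(fρ)) ∂P/∂x
u_g = −(1.4×10⁻³)/(1.44×10⁻⁴ × 1.00) = −9.75 m/s;  v_g = (1.2×10⁻³)/(1.44×10⁻⁴ × 1.00) = 8.36 m/s
|V_g| = √(u_g² + v_g²) = 12.8 m/s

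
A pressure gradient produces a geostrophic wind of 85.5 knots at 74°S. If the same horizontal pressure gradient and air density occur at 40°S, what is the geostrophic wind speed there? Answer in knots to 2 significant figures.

With the same pressure gradient and density, V_g ∝ 1/f ∝ 1/sin φ.
V₂ = V₁ · sin φ₁ / sin φ₂ = 85.5 × sin 74° / sin 40°
V₂ = 85.5 × 0.9613/0.6428 = 130 knots

130 knots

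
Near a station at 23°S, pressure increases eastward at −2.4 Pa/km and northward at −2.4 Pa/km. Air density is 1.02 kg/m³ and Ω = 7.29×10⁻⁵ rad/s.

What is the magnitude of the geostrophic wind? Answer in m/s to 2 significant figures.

Coriolis parameter at 23°S:
f = 2Ω sin φ = 2 × 7.29×10⁻⁵ × sin 23° = 5.70×10⁻⁵ s⁻¹
In the Southern Hemisphere f is negative: f = −5.70×10⁻⁵ s⁻¹.
Component geostrophic relations (x east, y north):
u_g = −(1/(fρ)) ∂P/∂y,  v_g = (1/(fρ)) ∂P/∂x
u_g = −(−2.4×10⁻³)/(−5.70×10⁻⁵ × 1.02) = −41.3 m/s;  v_g = (−2.4×10⁻³)/(−5.70×10⁻⁵ × 1.02) = 41.3 m/s
|V_g| = √(u_g² + v_g²) = 58.4 m/s

58 m/s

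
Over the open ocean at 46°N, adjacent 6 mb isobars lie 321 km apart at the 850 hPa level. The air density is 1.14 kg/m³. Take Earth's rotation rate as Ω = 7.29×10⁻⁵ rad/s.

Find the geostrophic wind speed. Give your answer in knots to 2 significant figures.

30 knots

Coriolis parameter at 46°N:
f = 2Ω sin φ = 2 × 7.29×10⁻⁵ × sin 46° = 1.05×10⁻⁴ s⁻¹
Pressure gradient: |∂P/∂n| = 600 Pa / 321000 m = 1.87×10⁻³ Pa/m
Geostrophic balance (pressure-gradient force = Coriolis force):
V_g = (1/(fρ)) |∂P/∂n| = 1.87×10⁻³ / (1.05×10⁻⁴ × 1.14) = 15.6 m/s
Converting: 15.6 m/s × 1.944 = 30 knots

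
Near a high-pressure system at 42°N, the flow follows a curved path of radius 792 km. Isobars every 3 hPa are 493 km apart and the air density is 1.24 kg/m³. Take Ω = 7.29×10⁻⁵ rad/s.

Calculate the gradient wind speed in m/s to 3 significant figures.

5.41 m/s

Coriolis parameter at 42°N:
f = 2Ω sin φ = 2 × 7.29×10⁻⁵ × sin 42° = 9.76×10⁻⁵ s⁻¹
Pressure gradient: |∂P/∂n| = 300 Pa / 493000 m = 6.09×10⁻⁴ Pa/m
Geostrophic speed: V_g = |∂P/∂n|/(fρ) = 6.09×10⁻⁴/(9.76×10⁻⁵ × 1.24) = 5.03 m/s
Around a high, pressure-gradient force acts outward with centrifugal, so Coriolis balances both:
fV = (1/ρ)|∂P/∂n| + V²/R  →  V² − fR·V + fR·V_g = 0
With fR = 9.76×10⁻⁵ × 792×10³ m = 77.3 m/s:
V = [fR − √((fR)² − 4 fR V_g)]/2 = [77.3 − √(77.3² − 4×77.3×5.03)]/2 = 5.41 m/s
Supergeostrophic (V > V_g = 5.03 m/s), as expected around a high.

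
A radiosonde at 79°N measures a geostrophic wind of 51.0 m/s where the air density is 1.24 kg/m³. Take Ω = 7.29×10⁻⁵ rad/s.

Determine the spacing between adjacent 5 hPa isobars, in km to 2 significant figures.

55 km

Coriolis parameter at 79°N:
f = 2Ω sin φ = 2 × 7.29×10⁻⁵ × sin 79° = 1.43×10⁻⁴ s⁻¹
Geostrophic balance rearranged: |∂P/∂n| = f ρ V_g
|∂P/∂n| = 1.43×10⁻⁴ × 1.24 × 51.0 = 9.05×10⁻³ Pa/m
Isobar spacing: Δn = ΔP/|∂P/∂n| = 500 Pa / 9.05×10⁻³ Pa/m = 55243 m ≈ 55 km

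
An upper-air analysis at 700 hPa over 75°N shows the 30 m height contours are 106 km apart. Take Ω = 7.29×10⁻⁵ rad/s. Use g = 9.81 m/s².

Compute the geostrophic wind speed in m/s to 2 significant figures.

20 m/s

Coriolis parameter at 75°N:
f = 2Ω sin φ = 2 × 7.29×10⁻⁵ × sin 75° = 1.41×10⁻⁴ s⁻¹
Height gradient: |∂Z/∂n| = 30 m / 106000 m = 2.83×10⁻⁴
On a pressure surface, geostrophic balance gives V_g = (g/f)|∂Z/∂n|:
V_g = 9.81 × 2.83×10⁻⁴ / 1.41×10⁻⁴ = 19.7 m/s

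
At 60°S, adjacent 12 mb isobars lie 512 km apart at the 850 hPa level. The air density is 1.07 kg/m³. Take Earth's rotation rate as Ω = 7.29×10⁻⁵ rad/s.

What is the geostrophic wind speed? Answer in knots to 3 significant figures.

33.7 knots

Coriolis parameter at 60°S:
f = 2Ω sin φ = 2 × 7.29×10⁻⁵ × sin 60° = 1.26×10⁻⁴ s⁻¹
Pressure gradient: |∂P/∂n| = 1200 Pa / 512000 m = 2.34×10⁻³ Pa/m
Geostrophic balance (pressure-gradient force = Coriolis force):
V_g = (1/(fρ)) |∂P/∂n| = 2.34×10⁻³ / (1.26×10⁻⁴ × 1.07) = 17.3 m/s
Converting: 17.3 m/s × 1.944 = 33.7 knots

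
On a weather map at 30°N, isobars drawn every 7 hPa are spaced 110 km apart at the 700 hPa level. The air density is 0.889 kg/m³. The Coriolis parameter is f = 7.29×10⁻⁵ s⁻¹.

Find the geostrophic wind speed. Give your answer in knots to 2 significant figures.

Pressure gradient: |∂P/∂n| = 700 Pa / 110000 m = 6.36×10⁻³ Pa/m
Geostrophic balance (pressure-gradient force = Coriolis force):
V_g = (1/(fρ)) |∂P/∂n| = 6.36×10⁻³ / (7.29×10⁻⁵ × 0.889) = 98.2 m/s
Converting: 98.2 m/s × 1.944 = 190 knots

190 knots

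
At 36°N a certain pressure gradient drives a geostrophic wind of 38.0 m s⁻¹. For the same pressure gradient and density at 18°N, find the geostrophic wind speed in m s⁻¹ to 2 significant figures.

72 m s⁻¹

With the same pressure gradient and density, V_g ∝ 1/f ∝ 1/sin φ.
V₂ = V₁ · sin φ₁ / sin φ₂ = 38.0 × sin 36° / sin 18°
V₂ = 38.0 × 0.5878/0.3090 = 72 m s⁻¹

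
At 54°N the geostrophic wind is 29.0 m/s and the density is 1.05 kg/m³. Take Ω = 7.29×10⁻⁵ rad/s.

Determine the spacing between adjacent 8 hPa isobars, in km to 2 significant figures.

220 km

Coriolis parameter at 54°N:
f = 2Ω sin φ = 2 × 7.29×10⁻⁵ × sin 54° = 1.18×10⁻⁴ s⁻¹
Geostrophic balance rearranged: |∂P/∂n| = f ρ V_g
|∂P/∂n| = 1.18×10⁻⁴ × 1.05 × 29.0 = 3.59×10⁻³ Pa/m
Isobar spacing: Δn = ΔP/|∂P/∂n| = 800 Pa / 3.59×10⁻³ Pa/m = 222735 m ≈ 220 km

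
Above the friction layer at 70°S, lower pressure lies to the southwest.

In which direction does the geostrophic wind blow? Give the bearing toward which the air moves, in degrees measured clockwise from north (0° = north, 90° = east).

The pressure-gradient force points toward the southwest (bearing 225°).
Geostrophic balance: in the Southern Hemisphere the Coriolis force deflects motion to the left, so the geostrophic wind blows 90° to the left of the pressure-gradient force (low pressure on the right).
Rotating 225° by 90° counterclockwise gives 135° — the wind blows toward the southeast.

135°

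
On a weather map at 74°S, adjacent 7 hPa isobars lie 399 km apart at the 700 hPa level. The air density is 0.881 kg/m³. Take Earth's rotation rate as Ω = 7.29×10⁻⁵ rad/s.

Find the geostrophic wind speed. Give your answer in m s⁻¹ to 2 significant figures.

Coriolis parameter at 74°S:
f = 2Ω sin φ = 2 × 7.29×10⁻⁵ × sin 74° = 1.40×10⁻⁴ s⁻¹
Pressure gradient: |∂P/∂n| = 700 Pa / 399000 m = 1.75×10⁻³ Pa/m
Geostrophic balance (pressure-gradient force = Coriolis force):
V_g = (1/(fρ)) |∂P/∂n| = 1.75×10⁻³ / (1.40×10⁻⁴ × 0.881) = 14.2 m/s

14 m s⁻¹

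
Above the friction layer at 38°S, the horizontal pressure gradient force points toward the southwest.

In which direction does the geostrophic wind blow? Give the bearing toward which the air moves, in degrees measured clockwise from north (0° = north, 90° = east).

135°

The pressure-gradient force points toward the southwest (bearing 225°).
Geostrophic balance: in the Southern Hemisphere the Coriolis force deflects motion to the left, so the geostrophic wind blows 90° to the left of the pressure-gradient force (low pressure on the right).
Rotating 225° by 90° counterclockwise gives 135° — the wind blows toward the southeast.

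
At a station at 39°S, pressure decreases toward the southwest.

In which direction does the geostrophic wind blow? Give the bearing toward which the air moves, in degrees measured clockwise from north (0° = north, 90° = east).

The pressure-gradient force points toward the southwest (bearing 225°).
Geostrophic balance: in the Southern Hemisphere the Coriolis force deflects motion to the left, so the geostrophic wind blows 90° to the left of the pressure-gradient force (low pressure on the right).
Rotating 225° by 90° counterclockwise gives 135° — the wind blows toward the southeast.

135°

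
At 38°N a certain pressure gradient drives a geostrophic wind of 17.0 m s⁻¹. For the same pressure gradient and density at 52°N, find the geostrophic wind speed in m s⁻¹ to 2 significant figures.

13 m s⁻¹

With the same pressure gradient and density, V_g ∝ 1/f ∝ 1/sin φ.
V₂ = V₁ · sin φ₁ / sin φ₂ = 17.0 × sin 38° / sin 52°
V₂ = 17.0 × 0.6157/0.7880 = 13 m s⁻¹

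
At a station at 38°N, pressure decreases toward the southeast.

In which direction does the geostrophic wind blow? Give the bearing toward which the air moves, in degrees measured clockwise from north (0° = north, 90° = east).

The pressure-gradient force points toward the southeast (bearing 135°).
Geostrophic balance: in the Northern Hemisphere the Coriolis force deflects motion to the right, so the geostrophic wind blows 90° to the right of the pressure-gradient force (low pressure on the left).
Rotating 135° by 90° clockwise gives 225° — the wind blows toward the southwest.

225°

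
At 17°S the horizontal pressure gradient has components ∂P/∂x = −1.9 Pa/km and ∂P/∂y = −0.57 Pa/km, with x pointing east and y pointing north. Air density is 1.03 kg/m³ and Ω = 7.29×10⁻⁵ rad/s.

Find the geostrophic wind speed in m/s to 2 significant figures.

45 m/s

Coriolis parameter at 17°S:
f = 2Ω sin φ = 2 × 7.29×10⁻⁵ × sin 17° = 4.26×10⁻⁵ s⁻¹
In the Southern Hemisphere f is negative: f = −4.26×10⁻⁵ s⁻¹.
Component geostrophic relations (x east, y north):
u_g = −(1/(fρ)) ∂P/∂y,  v_g = (1/(fρ)) ∂P/∂x
u_g = −(−0.57×10⁻³)/(−4.26×10⁻⁵ × 1.03) = −13.0 m/s;  v_g = (−1.9×10⁻³)/(−4.26×10⁻⁵ × 1.03) = 43.3 m/s
|V_g| = √(u_g² + v_g²) = 45.2 m/s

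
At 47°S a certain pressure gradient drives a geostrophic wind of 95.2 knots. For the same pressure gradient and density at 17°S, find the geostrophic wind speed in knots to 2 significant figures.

240 knots

With the same pressure gradient and density, V_g ∝ 1/f ∝ 1/sin φ.
V₂ = V₁ · sin φ₁ / sin φ₂ = 95.2 × sin 47° / sin 17°
V₂ = 95.2 × 0.7314/0.2924 = 240 knots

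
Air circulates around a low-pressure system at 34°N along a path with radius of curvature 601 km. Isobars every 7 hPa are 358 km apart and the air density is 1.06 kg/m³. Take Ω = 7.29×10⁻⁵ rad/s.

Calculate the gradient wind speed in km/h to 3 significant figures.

Coriolis parameter at 34°N:
f = 2Ω sin φ = 2 × 7.29×10⁻⁵ × sin 34° = 8.15×10⁻⁵ s⁻¹
Pressure gradient: |∂P/∂n| = 700 Pa / 358000 m = 1.96×10⁻³ Pa/m
Geostrophic speed: V_g = |∂P/∂n|/(fρ) = 1.96×10⁻³/(8.15×10⁻⁵ × 1.06) = 22.6 m/s
Around a low, centrifugal force acts outward with Coriolis, so pressure-gradient force balances both:
(1/ρ)|∂P/∂n| = fV + V²/R  →  V² + fR·V − fR·V_g = 0
With fR = 8.15×10⁻⁵ × 601×10³ m = 49.0 m/s:
V = [−fR + √((fR)² + 4 fR V_g)]/2 = [−49.0 + √(49.0² + 4×49.0×22.6)]/2 = 16.8 m/s
Subgeostrophic (V < V_g = 22.6 m/s), as expected around a low.
Converting: 16.8 m/s × 3.6 = 60.6 km/h

60.6 km/h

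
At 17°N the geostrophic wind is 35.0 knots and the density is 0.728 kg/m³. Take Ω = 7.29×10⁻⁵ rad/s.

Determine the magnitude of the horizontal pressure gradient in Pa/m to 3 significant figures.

Coriolis parameter at 17°N:
f = 2Ω sin φ = 2 × 7.29×10⁻⁵ × sin 17° = 4.26×10⁻⁵ s⁻¹
Wind speed in SI: 35.0 knots = 18.0 m/s
Geostrophic balance rearranged: |∂P/∂n| = f ρ V_g
|∂P/∂n| = 4.26×10⁻⁵ × 0.728 × 18.0 = 5.59×10⁻⁴ Pa/m

5.59×10⁻⁴ Pa/m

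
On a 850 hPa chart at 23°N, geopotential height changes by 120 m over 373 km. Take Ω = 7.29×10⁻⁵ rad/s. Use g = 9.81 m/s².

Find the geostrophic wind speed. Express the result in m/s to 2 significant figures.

Coriolis parameter at 23°N:
f = 2Ω sin φ = 2 × 7.29×10⁻⁵ × sin 23° = 5.70×10⁻⁵ s⁻¹
Height gradient: |∂Z/∂n| = 120 m / 373000 m = 3.22×10⁻⁴
On a pressure surface, geostrophic balance gives V_g = (g/f)|∂Z/∂n|:
V_g = 9.81 × 3.22×10⁻⁴ / 5.70×10⁻⁵ = 55.4 m/s

55 m/s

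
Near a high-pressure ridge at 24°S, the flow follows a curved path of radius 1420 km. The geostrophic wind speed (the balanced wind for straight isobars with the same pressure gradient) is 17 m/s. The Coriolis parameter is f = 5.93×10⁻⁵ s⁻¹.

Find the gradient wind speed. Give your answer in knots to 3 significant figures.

Around a high, pressure-gradient force acts outward with centrifugal, so Coriolis balances both:
fV = (1/ρ)|∂P/∂n| + V²/R  →  V² − fR·V + fR·V_g = 0
With fR = 5.93×10⁻⁵ × 1420×10³ m = 84.2 m/s:
V = [fR − √((fR)² − 4 fR V_g)]/2 = [84.2 − √(84.2² − 4×84.2×17)]/2 = 23.6 m/s
Supergeostrophic (V > V_g = 17 m/s), as expected around a high.
Converting: 23.6 m/s × 1.944 = 45.9 knots

45.9 knots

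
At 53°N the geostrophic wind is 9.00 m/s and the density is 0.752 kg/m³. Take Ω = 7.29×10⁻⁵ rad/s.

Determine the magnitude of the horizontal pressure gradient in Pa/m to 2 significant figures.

Coriolis parameter at 53°N:
f = 2Ω sin φ = 2 × 7.29×10⁻⁵ × sin 53° = 1.16×10⁻⁴ s⁻¹
Geostrophic balance rearranged: |∂P/∂n| = f ρ V_g
|∂P/∂n| = 1.16×10⁻⁴ × 0.752 × 9.00 = 7.88×10⁻⁴ Pa/m

7.9×10⁻⁴ Pa/m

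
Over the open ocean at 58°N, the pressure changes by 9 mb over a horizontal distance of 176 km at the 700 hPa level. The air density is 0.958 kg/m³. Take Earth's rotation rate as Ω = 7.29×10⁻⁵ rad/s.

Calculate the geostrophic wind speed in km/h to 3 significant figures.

155 km/h

Coriolis parameter at 58°N:
f = 2Ω sin φ = 2 × 7.29×10⁻⁵ × sin 58° = 1.24×10⁻⁴ s⁻¹
Pressure gradient: |∂P/∂n| = 900 Pa / 176000 m = 5.11×10⁻³ Pa/m
Geostrophic balance (pressure-gradient force = Coriolis force):
V_g = (1/(fρ)) |∂P/∂n| = 5.11×10⁻³ / (1.24×10⁻⁴ × 0.958) = 43.2 m/s
Converting: 43.2 m/s × 3.6 = 155 km/h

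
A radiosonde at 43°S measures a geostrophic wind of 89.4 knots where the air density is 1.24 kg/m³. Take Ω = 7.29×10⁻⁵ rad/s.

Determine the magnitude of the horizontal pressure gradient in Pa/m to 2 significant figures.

5.7×10⁻³ Pa/m

Coriolis parameter at 43°S:
f = 2Ω sin φ = 2 × 7.29×10⁻⁵ × sin 43° = 9.94×10⁻⁵ s⁻¹
Wind speed in SI: 89.4 knots = 46.0 m/s
Geostrophic balance rearranged: |∂P/∂n| = f ρ V_g
|∂P/∂n| = 9.94×10⁻⁵ × 1.24 × 46.0 = 5.67×10⁻³ Pa/m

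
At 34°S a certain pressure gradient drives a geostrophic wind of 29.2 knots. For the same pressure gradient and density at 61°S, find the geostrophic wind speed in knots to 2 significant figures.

19 knots

With the same pressure gradient and density, V_g ∝ 1/f ∝ 1/sin φ.
V₂ = V₁ · sin φ₁ / sin φ₂ = 29.2 × sin 34° / sin 61°
V₂ = 29.2 × 0.5592/0.8746 = 19 knots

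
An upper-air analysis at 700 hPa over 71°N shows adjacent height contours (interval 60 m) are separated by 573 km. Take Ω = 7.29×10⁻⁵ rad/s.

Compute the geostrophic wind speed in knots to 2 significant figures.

Coriolis parameter at 71°N:
f = 2Ω sin φ = 2 × 7.29×10⁻⁵ × sin 71° = 1.38×10⁻⁴ s⁻¹
Height gradient: |∂Z/∂n| = 60 m / 573000 m = 1.05×10⁻⁴
On a pressure surface, geostrophic balance gives V_g = (g/f)|∂Z/∂n|:
V_g = 9.81 × 1.05×10⁻⁴ / 1.38×10⁻⁴ = 7.45 m/s
Converting: 7.45 m/s × 1.944 = 14 knots

14 knots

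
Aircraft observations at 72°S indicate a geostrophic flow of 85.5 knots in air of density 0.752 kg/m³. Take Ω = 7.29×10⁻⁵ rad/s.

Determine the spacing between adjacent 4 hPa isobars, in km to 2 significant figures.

87 km

Coriolis parameter at 72°S:
f = 2Ω sin φ = 2 × 7.29×10⁻⁵ × sin 72° = 1.39×10⁻⁴ s⁻¹
Wind speed in SI: 85.5 knots = 44.0 m/s
Geostrophic balance rearranged: |∂P/∂n| = f ρ V_g
|∂P/∂n| = 1.39×10⁻⁴ × 0.752 × 44.0 = 4.59×10⁻³ Pa/m
Isobar spacing: Δn = ΔP/|∂P/∂n| = 400 Pa / 4.59×10⁻³ Pa/m = 87212 m ≈ 87 km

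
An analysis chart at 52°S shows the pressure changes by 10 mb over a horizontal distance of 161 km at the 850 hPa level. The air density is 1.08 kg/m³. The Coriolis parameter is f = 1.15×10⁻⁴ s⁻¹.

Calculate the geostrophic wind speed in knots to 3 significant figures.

97.2 knots

Pressure gradient: |∂P/∂n| = 1000 Pa / 161000 m = 6.21×10⁻³ Pa/m
Geostrophic balance (pressure-gradient force = Coriolis force):
V_g = (1/(fρ)) |∂P/∂n| = 6.21×10⁻³ / (1.15×10⁻⁴ × 1.08) = 50.0 m/s
Converting: 50.0 m/s × 1.944 = 97.2 knots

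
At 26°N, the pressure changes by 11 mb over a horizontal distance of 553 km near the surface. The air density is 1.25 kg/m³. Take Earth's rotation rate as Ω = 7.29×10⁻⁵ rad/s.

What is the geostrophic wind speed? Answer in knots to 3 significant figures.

Coriolis parameter at 26°N:
f = 2Ω sin φ = 2 × 7.29×10⁻⁵ × sin 26° = 6.39×10⁻⁵ s⁻¹
Pressure gradient: |∂P/∂n| = 1100 Pa / 553000 m = 1.99×10⁻³ Pa/m
Geostrophic balance (pressure-gradient force = Coriolis force):
V_g = (1/(fρ)) |∂P/∂n| = 1.99×10⁻³ / (6.39×10⁻⁵ × 1.25) = 24.9 m/s
Converting: 24.9 m/s × 1.944 = 48.4 knots

48.4 knots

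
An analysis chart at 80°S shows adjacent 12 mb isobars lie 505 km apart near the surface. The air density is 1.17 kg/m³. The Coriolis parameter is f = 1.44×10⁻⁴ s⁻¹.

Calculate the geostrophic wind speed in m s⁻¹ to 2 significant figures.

Pressure gradient: |∂P/∂n| = 1200 Pa / 505000 m = 2.38×10⁻³ Pa/m
Geostrophic balance (pressure-gradient force = Coriolis force):
V_g = (1/(fρ)) |∂P/∂n| = 2.38×10⁻³ / (1.44×10⁻⁴ × 1.17) = 14.1 m/s

14 m s⁻¹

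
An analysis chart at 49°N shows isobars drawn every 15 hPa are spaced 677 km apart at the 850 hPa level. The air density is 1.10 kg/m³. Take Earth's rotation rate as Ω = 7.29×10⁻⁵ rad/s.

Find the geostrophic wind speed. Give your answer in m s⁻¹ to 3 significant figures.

Coriolis parameter at 49°N:
f = 2Ω sin φ = 2 × 7.29×10⁻⁵ × sin 49° = 1.10×10⁻⁴ s⁻¹
Pressure gradient: |∂P/∂n| = 1500 Pa / 677000 m = 2.22×10⁻³ Pa/m
Geostrophic balance (pressure-gradient force = Coriolis force):
V_g = (1/(fρ)) |∂P/∂n| = 2.22×10⁻³ / (1.10×10⁻⁴ × 1.10) = 18.3 m/s

18.3 m s⁻¹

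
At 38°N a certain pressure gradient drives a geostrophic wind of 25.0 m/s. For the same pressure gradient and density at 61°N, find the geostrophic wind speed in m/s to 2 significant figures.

With the same pressure gradient and density, V_g ∝ 1/f ∝ 1/sin φ.
V₂ = V₁ · sin φ₁ / sin φ₂ = 25.0 × sin 38° / sin 61°
V₂ = 25.0 × 0.6157/0.8746 = 18 m/s

18 m/s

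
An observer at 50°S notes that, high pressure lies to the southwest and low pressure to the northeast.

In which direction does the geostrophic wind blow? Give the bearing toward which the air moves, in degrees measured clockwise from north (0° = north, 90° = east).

315°

The pressure-gradient force points toward the northeast (bearing 045°).
Geostrophic balance: in the Southern Hemisphere the Coriolis force deflects motion to the left, so the geostrophic wind blows 90° to the left of the pressure-gradient force (low pressure on the right).
Rotating 045° by 90° counterclockwise gives 315° — the wind blows toward the northwest.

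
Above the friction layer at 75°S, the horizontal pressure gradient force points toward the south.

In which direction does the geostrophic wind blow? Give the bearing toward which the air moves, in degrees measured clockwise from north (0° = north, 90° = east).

The pressure-gradient force points toward the south (bearing 180°).
Geostrophic balance: in the Southern Hemisphere the Coriolis force deflects motion to the left, so the geostrophic wind blows 90° to the left of the pressure-gradient force (low pressure on the right).
Rotating 180° by 90° counterclockwise gives 090° — the wind blows toward the east.

090°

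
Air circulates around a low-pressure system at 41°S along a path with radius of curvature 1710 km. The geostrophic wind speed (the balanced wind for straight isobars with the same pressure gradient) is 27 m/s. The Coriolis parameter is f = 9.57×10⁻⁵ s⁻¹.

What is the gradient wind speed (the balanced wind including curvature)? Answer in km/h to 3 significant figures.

Around a low, centrifugal force acts outward with Coriolis, so pressure-gradient force balances both:
(1/ρ)|∂P/∂n| = fV + V²/R  →  V² + fR·V − fR·V_g = 0
With fR = 9.57×10⁻⁵ × 1710×10³ m = 164 m/s:
V = [−fR + √((fR)² + 4 fR V_g)]/2 = [−164 + √(164² + 4×164×27)]/2 = 23.6 m/s
Subgeostrophic (V < V_g = 27 m/s), as expected around a low.
Converting: 23.6 m/s × 3.6 = 85.0 km/h

85.0 km/h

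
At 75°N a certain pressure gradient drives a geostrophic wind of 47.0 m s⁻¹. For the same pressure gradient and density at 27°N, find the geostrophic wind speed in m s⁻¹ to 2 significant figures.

With the same pressure gradient and density, V_g ∝ 1/f ∝ 1/sin φ.
V₂ = V₁ · sin φ₁ / sin φ₂ = 47.0 × sin 75° / sin 27°
V₂ = 47.0 × 0.9659/0.4540 = 100 m s⁻¹

100 m s⁻¹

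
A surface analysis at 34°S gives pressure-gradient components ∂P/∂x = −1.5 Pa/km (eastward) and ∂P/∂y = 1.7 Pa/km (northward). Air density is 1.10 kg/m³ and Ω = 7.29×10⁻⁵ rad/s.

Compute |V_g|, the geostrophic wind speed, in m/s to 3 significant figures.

Coriolis parameter at 34°S:
f = 2Ω sin φ = 2 × 7.29×10⁻⁵ × sin 34° = 8.15×10⁻⁵ s⁻¹
In the Southern Hemisphere f is negative: f = −8.15×10⁻⁵ s⁻¹.
Component geostrophic relations (x east, y north):
u_g = −(1/(fρ)) ∂P/∂y,  v_g = (1/(fρ)) ∂P/∂x
u_g = −(1.7×10⁻³)/(−8.15×10⁻⁵ × 1.10) = 19.0 m/s;  v_g = (−1.5×10⁻³)/(−8.15×10⁻⁵ × 1.10) = 16.7 m/s
|V_g| = √(u_g² + v_g²) = 25.3 m/s

25.3 m/s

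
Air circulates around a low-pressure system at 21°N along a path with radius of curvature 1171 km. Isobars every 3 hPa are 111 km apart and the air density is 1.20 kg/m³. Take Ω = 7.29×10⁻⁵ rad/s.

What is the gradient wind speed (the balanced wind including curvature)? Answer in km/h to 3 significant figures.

Coriolis parameter at 21°N:
f = 2Ω sin φ = 2 × 7.29×10⁻⁵ × sin 21° = 5.23×10⁻⁵ s⁻¹
Pressure gradient: |∂P/∂n| = 300 Pa / 111000 m = 2.70×10⁻³ Pa/m
Geostrophic speed: V_g = |∂P/∂n|/(fρ) = 2.70×10⁻³/(5.23×10⁻⁵ × 1.20) = 43.1 m/s
Around a low, centrifugal force acts outward with Coriolis, so pressure-gradient force balances both:
(1/ρ)|∂P/∂n| = fV + V²/R  →  V² + fR·V − fR·V_g = 0
With fR = 5.23×10⁻⁵ × 1171×10³ m = 61.2 m/s:
V = [−fR + √((fR)² + 4 fR V_g)]/2 = [−61.2 + √(61.2² + 4×61.2×43.1)]/2 = 29.2 m/s
Subgeostrophic (V < V_g = 43.1 m/s), as expected around a low.
Converting: 29.2 m/s × 3.6 = 105 km/h

105 km/h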